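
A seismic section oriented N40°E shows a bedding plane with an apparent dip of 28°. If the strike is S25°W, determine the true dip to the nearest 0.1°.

The section is 15° from the strike.
tan δ = tan α / sin β = tan 28° / sin 15° = 0.5317 / 0.2588 = 2.0544
true dip = arctan 2.0544 = 64.04°

64.0°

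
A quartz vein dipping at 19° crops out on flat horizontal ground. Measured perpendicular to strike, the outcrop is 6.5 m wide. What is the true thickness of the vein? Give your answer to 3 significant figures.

2.12 m

True thickness t = w · sin(dip) = 6.5 × sin 19°
t = 6.5 × 0.3256 = 2.116 m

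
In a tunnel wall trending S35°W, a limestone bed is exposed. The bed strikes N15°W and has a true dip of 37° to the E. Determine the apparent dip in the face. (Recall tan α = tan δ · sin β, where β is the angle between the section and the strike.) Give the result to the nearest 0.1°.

The strike is N15°W and the section trends S35°W; the acute angle between them is β = 50°.
tan α = tan 37° × sin 50° = 0.7536 × 0.7660 = 0.5773
α = arctan(0.5773) = 30.00°

30.0°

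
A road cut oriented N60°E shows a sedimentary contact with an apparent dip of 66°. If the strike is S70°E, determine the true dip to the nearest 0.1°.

71.2°

The section is 50° from the strike.
tan(true dip) = tan 66° / sin 50° = 2.9320
δ = arctan(2.9320) = 71.17°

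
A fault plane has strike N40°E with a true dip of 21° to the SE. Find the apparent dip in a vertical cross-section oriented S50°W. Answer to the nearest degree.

The section lies 10° from the strike.
tan(apparent dip) = tan 21° · sin 10° = 0.0667
α = arctan(0.0667) = 3.81°

4°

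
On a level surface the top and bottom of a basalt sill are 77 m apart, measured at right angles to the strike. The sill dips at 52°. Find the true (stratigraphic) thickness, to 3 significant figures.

True thickness t = w · sin(dip) = 77 × sin 52°
t = 77 × 0.7880 = 60.677 m

60.7 m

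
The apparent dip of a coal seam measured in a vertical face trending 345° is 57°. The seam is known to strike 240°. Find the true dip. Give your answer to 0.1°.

β = acute angle between strike 240° and section 345° = 75°.
tan(true dip) = tan 57° / sin 75° = 1.5942
true dip = arctan 1.5942 = 57.90°

57.9°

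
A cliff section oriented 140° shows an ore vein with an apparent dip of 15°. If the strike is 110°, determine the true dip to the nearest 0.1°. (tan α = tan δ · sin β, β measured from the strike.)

β = acute angle between strike 110° and section 140° = 30°.
tan δ = tan α / sin β = tan 15° / sin 30° = 0.2679 / 0.5000 = 0.5359
true dip = arctan 0.5359 = 28.19°

28.2°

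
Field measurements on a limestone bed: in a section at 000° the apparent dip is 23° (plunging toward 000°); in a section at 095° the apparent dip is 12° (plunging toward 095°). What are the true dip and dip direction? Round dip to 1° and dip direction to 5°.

true dip 26°, dip direction 030°

The two traces are lines in the plane: v₁ = (sin 0°·cos 23°, cos 0°·cos 23°, −sin 23°), v₂ = (sin 95°·cos 12°, cos 95°·cos 12°, −sin 12°).
The plane normal is n = v₁ × v₂ ∝ (0.225, 0.381, 0.897).
Dip δ = arctan(|n_h|/n_z) = arctan(0.442/0.897) = 26.2°.
Dip direction = atan2(0.225, 0.381) = 31° (azimuth of n's horizontal projection).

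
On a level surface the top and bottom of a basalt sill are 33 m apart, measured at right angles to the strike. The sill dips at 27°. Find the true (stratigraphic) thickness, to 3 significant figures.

15.0 m

True thickness t = w · sin(dip) = 33 × sin 27°
t = 33 × 0.4540 = 14.982 m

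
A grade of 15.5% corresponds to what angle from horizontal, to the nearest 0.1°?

8.8°

tan θ = 15.5/100 = 0.1550
θ = arctan(0.1550) = 8.81°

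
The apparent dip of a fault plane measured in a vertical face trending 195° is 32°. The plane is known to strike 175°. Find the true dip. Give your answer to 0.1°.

The section is 20° from the strike.
tan(true dip) = tan 32° / sin 20° = 1.8270
true dip = arctan 1.8270 = 61.31°

61.3°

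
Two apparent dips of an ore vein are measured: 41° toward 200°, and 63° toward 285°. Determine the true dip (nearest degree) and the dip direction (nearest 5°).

The two traces are lines in the plane: v₁ = (sin 200°·cos 41°, cos 200°·cos 41°, −sin 41°), v₂ = (sin 285°·cos 63°, cos 285°·cos 63°, −sin 63°).
The plane normal is n = v₁ × v₂ ∝ (-0.709, -0.058, 0.341).
Dip δ = arctan(|n_h|/n_z) = arctan(0.711/0.341) = 64.4°.
Dip direction = atan2(-0.709, -0.058) = 265° (azimuth of n's horizontal projection).

true dip 64°, dip direction 265°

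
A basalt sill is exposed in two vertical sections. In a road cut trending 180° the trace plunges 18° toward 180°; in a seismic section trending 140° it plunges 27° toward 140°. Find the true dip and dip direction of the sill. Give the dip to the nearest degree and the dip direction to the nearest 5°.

true dip 27°, dip direction 130°

The two traces are lines in the plane: v₁ = (sin 180°·cos 18°, cos 180°·cos 18°, −sin 18°), v₂ = (sin 140°·cos 27°, cos 140°·cos 27°, −sin 27°).
Cross product v₁ × v₂ gives the pole to the plane: n ∝ (0.221, -0.177, 0.545).
Dip δ = arctan(|n_h|/n_z) = arctan(0.283/0.545) = 27.5°.
Dip direction = azimuth of (n_x, n_y) = atan2(0.221, -0.177) = 129°.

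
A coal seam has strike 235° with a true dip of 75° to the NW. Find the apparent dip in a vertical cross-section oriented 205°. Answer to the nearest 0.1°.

The section lies 30° from the strike.
tan(apparent dip) = tan 75° · sin 30° = 1.8660
α = arctan(1.8660) = 61.81°

61.8°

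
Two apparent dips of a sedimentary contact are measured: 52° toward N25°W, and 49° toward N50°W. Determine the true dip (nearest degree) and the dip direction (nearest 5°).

Each apparent-dip line lies in the plane. As unit vectors (x east, y north, z up), v₁ plunges 52°→N25°W and v₂ plunges 49°→N50°W.
n = v₁ × v₂ = (-0.089, 0.200, 0.171) (taken with n_z > 0).
True dip = arccos(n_z / |n|) = arccos(0.6156) = 52.0°.
The horizontal component of n points toward azimuth atan2(n_x, n_y) = 336°, the dip direction.

true dip 52°, dip direction 335°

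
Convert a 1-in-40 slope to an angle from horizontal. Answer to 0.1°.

1.4°

tan θ = 1/40 = 0.0250
θ = arctan(0.0250) = 1.43°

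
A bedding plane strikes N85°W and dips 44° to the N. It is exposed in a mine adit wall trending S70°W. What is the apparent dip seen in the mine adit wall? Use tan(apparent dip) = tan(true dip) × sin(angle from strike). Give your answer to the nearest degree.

22°

The section lies 25° from the strike.
tan(apparent dip) = tan 44° · sin 25° = 0.4081
α = arctan(0.4081) = 22.20°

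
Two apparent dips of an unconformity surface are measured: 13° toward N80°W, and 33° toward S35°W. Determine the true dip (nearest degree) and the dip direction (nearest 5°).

true dip 33°, dip direction 210°

Represent each trace as a vector plunging at its apparent dip toward its trend (east-north-up frame): v₁ = (-0.960, 0.169, -0.225), v₂ = (-0.481, -0.687, -0.545).
The plane normal is n = v₁ × v₂ ∝ (-0.247, -0.414, 0.741).
Dip δ = arctan(|n_h|/n_z) = arctan(0.482/0.741) = 33.1°.
The horizontal component of n points toward azimuth atan2(n_x, n_y) = 211°, the dip direction.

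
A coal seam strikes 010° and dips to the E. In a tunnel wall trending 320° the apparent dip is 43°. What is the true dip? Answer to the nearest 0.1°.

β = acute angle between strike 010° and section 320° = 50°.
tan δ = tan α / sin β = tan 43° / sin 50° = 0.9325 / 0.7660 = 1.2173
δ = arctan(1.2173) = 50.60°

50.6°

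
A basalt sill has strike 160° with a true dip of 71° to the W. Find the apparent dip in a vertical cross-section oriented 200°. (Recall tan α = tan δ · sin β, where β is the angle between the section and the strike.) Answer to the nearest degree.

62°

The strike is 160° and the section trends 200°; the acute angle between them is β = 40°.
tan(apparent dip) = tan 71° · sin 40° = 1.8668
apparent dip = arctan 1.8668 = 61.82°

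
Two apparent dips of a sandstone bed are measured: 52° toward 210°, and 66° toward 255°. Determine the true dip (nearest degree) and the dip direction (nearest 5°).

Represent each trace as a vector plunging at its apparent dip toward its trend (east-north-up frame): v₁ = (-0.308, -0.533, -0.788), v₂ = (-0.393, -0.105, -0.914).
The plane normal is n = v₁ × v₂ ∝ (-0.404, -0.028, 0.177).
True dip = arccos(n_z / |n|) = arccos(0.4005) = 66.4°.
The horizontal component of n points toward azimuth atan2(n_x, n_y) = 266°, the dip direction.

true dip 66°, dip direction 265°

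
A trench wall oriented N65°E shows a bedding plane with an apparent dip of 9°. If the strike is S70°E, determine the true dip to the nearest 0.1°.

β = acute angle between strike S70°E and section N65°E = 45°.
tan δ = tan α / sin β = tan 9° / sin 45° = 0.1584 / 0.7071 = 0.2240
δ = arctan(0.2240) = 12.63°

12.6°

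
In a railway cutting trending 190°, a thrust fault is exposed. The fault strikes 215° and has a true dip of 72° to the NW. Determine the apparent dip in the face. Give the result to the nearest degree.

52°

Angle between strike (215°) and section (190°): β = 25°.
tan(apparent dip) = tan 72° · sin 25° = 1.3007
apparent dip = arctan 1.3007 = 52.45°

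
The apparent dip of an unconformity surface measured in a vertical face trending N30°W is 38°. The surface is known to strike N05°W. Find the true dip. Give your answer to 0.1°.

β = acute angle between strike N05°W and section N30°W = 25°.
tan(true dip) = tan 38° / sin 25° = 1.8487
true dip = arctan 1.8487 = 61.59°

61.6°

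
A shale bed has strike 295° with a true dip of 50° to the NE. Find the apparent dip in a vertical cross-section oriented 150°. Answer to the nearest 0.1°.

34.4°

Angle between strike (295°) and section (150°): β = 35°.
tan α = tan 50° × sin 35° = 1.1918 × 0.5736 = 0.6836
apparent dip = arctan 0.6836 = 34.36°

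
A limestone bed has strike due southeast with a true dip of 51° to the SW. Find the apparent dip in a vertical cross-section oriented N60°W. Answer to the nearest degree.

18°

The strike is due southeast and the section trends N60°W; the acute angle between them is β = 15°.
tan(apparent dip) = tan 51° · sin 15° = 0.3196
α = arctan(0.3196) = 17.72°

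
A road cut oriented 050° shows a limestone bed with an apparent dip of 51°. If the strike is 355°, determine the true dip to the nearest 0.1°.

β = acute angle between strike 355° and section 050° = 55°.
tan δ = tan α / sin β = tan 51° / sin 55° = 1.2349 / 0.8192 = 1.5075
true dip = arctan 1.5075 = 56.44°

56.4°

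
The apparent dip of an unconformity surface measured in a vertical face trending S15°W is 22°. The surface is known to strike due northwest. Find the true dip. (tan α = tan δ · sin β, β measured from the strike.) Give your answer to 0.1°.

The section is 60° from the strike.
tan(true dip) = tan 22° / sin 60° = 0.4665
δ = arctan(0.4665) = 25.01°

25.0°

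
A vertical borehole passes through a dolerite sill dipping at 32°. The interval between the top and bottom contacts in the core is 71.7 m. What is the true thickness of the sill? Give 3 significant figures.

True thickness t = h · cos(dip) = 71.7 × cos 32°
t = 71.7 × 0.8480 = 60.805 m

60.8 m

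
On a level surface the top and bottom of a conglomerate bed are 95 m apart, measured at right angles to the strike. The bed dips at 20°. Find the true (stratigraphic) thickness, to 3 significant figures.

True thickness t = w · sin(dip) = 95 × sin 20°
t = 95 × 0.3420 = 32.492 m

32.5 m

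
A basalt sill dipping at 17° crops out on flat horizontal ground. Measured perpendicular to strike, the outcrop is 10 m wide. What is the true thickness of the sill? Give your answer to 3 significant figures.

True thickness t = w · sin(dip) = 10 × sin 17°
t = 10 × 0.2924 = 2.924 m

2.92 m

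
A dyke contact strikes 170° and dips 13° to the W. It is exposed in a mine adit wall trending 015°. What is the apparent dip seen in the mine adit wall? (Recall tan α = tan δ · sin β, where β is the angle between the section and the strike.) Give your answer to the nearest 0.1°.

Angle between strike (170°) and section (015°): β = 25°.
tan α = tan 13° × sin 25° = 0.2309 × 0.4226 = 0.0976
α = arctan(0.0976) = 5.57°

5.6°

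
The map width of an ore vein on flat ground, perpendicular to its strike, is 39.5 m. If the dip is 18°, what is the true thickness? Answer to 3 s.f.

12.2 m

True thickness t = w · sin(dip) = 39.5 × sin 18°
t = 39.5 × 0.3090 = 12.206 m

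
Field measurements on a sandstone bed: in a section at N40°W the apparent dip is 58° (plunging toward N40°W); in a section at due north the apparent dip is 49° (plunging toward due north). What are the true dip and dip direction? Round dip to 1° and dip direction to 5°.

The two traces are lines in the plane: v₁ = (sin 320°·cos 58°, cos 320°·cos 58°, −sin 58°), v₂ = (sin 0°·cos 49°, cos 0°·cos 49°, −sin 49°).
The plane normal is n = v₁ × v₂ ∝ (-0.250, 0.257, 0.223).
True dip = arccos(n_z / |n|) = arccos(0.5289) = 58.1°.
Dip direction = azimuth of (n_x, n_y) = atan2(-0.250, 0.257) = 316°.

true dip 58°, dip direction 315°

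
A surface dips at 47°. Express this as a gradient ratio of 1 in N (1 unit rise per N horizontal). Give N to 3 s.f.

1 in 0.933

1 : N means tan θ = 1/N, so N = 1/tan 47° = 1/1.0724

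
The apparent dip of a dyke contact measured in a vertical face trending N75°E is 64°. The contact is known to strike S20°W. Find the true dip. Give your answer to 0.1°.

β = acute angle between strike S20°W and section N75°E = 55°.
tan δ = tan α / sin β = tan 64° / sin 55° = 2.0503 / 0.8192 = 2.5030
true dip = arctan 2.5030 = 68.22°

68.2°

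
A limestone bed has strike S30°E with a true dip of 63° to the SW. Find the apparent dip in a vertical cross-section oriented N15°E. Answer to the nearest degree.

Angle between strike (S30°E) and section (N15°E): β = 45°.
tan α = tan 63° × sin 45° = 1.9626 × 0.7071 = 1.3878
apparent dip = arctan 1.3878 = 54.22°

54°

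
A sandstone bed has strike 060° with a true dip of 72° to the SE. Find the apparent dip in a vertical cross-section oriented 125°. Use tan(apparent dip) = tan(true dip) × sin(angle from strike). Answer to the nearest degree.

Angle between strike (060°) and section (125°): β = 65°.
tan(apparent dip) = tan 72° · sin 65° = 2.7893
α = arctan(2.7893) = 70.28°

70°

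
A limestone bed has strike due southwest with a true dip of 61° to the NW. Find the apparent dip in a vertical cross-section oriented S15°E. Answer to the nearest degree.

Angle between strike (due southwest) and section (S15°E): β = 60°.
tan(apparent dip) = tan 61° · sin 60° = 1.5624
α = arctan(1.5624) = 57.38°

57°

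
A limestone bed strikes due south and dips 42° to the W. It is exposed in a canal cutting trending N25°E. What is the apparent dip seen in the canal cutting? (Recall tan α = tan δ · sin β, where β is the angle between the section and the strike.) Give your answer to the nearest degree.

Angle between strike (due south) and section (N25°E): β = 25°.
tan α = tan 42° × sin 25° = 0.9004 × 0.4226 = 0.3805
apparent dip = arctan 0.3805 = 20.83°

21°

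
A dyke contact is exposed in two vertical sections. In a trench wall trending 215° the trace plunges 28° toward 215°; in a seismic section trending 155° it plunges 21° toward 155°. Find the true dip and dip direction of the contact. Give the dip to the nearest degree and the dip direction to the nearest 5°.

true dip 29°, dip direction 200°

Each apparent-dip line lies in the plane. As unit vectors (x east, y north, z up), v₁ plunges 28°→215° and v₂ plunges 21°→155°.
Cross product v₁ × v₂ gives the pole to the plane: n ∝ (-0.138, -0.367, 0.714).
tan δ = √(n_x²+n_y²)/n_z = 0.392/0.714, so δ = 28.8°.
The horizontal component of n points toward azimuth atan2(n_x, n_y) = 201°, the dip direction.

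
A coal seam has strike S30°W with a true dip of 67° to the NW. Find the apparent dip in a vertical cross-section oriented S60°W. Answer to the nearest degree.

The section lies 30° from the strike.
tan(apparent dip) = tan 67° · sin 30° = 1.1779
apparent dip = arctan 1.1779 = 49.67°

50°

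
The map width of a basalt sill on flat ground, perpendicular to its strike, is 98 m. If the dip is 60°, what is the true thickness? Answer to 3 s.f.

True thickness t = w · sin(dip) = 98 × sin 60°
t = 98 × 0.8660 = 84.870 m

84.9 m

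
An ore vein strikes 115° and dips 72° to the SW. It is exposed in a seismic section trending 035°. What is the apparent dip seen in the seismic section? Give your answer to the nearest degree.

72°

The section lies 80° from the strike.
tan(apparent dip) = tan 72° · sin 80° = 3.0309
α = arctan(3.0309) = 71.74°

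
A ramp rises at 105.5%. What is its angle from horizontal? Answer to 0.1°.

46.5°

tan θ = 105.5/100 = 1.0550
θ = arctan(1.0550) = 46.53°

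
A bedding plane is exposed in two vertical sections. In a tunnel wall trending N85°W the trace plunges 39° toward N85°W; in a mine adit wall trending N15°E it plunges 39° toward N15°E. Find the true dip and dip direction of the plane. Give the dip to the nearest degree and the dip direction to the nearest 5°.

The two traces are lines in the plane: v₁ = (sin 275°·cos 39°, cos 275°·cos 39°, −sin 39°), v₂ = (sin 15°·cos 39°, cos 15°·cos 39°, −sin 39°).
n = v₁ × v₂ = (-0.430, 0.614, 0.595) (taken with n_z > 0).
Dip δ = arctan(|n_h|/n_z) = arctan(0.749/0.595) = 51.6°.
The horizontal component of n points toward azimuth atan2(n_x, n_y) = 325°, the dip direction.

true dip 52°, dip direction 325°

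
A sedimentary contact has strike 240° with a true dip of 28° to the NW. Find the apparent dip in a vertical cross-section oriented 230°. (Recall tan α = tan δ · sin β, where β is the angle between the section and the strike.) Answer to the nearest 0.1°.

The strike is 240° and the section trends 230°; the acute angle between them is β = 10°.
tan α = tan 28° × sin 10° = 0.5317 × 0.1736 = 0.0923
α = arctan(0.0923) = 5.28°

5.3°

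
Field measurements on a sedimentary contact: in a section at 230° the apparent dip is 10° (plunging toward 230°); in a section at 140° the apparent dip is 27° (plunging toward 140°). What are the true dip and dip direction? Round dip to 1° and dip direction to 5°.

The two traces are lines in the plane: v₁ = (sin 230°·cos 10°, cos 230°·cos 10°, −sin 10°), v₂ = (sin 140°·cos 27°, cos 140°·cos 27°, −sin 27°).
The plane normal is n = v₁ × v₂ ∝ (0.169, -0.442, 0.877).
Dip δ = arctan(|n_h|/n_z) = arctan(0.473/0.877) = 28.3°.
The horizontal component of n points toward azimuth atan2(n_x, n_y) = 159°, the dip direction.

true dip 28°, dip direction 160°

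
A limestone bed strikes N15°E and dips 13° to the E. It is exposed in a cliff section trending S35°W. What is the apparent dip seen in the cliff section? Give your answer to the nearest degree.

The section lies 20° from the strike.
tan(apparent dip) = tan 13° · sin 20° = 0.0790
apparent dip = arctan 0.0790 = 4.51°

5°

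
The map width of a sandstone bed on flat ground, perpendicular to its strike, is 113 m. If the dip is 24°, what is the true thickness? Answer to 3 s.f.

True thickness t = w · sin(dip) = 113 × sin 24°
t = 113 × 0.4067 = 45.961 m

46.0 m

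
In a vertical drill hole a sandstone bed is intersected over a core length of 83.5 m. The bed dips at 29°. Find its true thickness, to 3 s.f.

True thickness t = h · cos(dip) = 83.5 × cos 29°
t = 83.5 × 0.8746 = 73.031 m

73.0 m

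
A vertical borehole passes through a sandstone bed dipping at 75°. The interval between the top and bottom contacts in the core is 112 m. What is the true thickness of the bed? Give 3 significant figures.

True thickness t = h · cos(dip) = 112 × cos 75°
t = 112 × 0.2588 = 28.988 m

29.0 m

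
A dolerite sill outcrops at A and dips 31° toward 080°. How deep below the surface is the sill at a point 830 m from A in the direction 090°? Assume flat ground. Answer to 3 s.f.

The hole lies 10° from the dip direction, so the down-dip offset is 830 × cos 10° = 817.39 m.
Depth = down-dip offset × tan(dip) = 817.39 × tan 31° = 817.39 × 0.6009
Depth = 491.14 m

491 m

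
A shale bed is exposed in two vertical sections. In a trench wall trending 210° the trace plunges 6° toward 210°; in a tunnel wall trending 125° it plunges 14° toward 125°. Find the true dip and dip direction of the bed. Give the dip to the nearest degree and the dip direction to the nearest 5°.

Each apparent-dip line lies in the plane. As unit vectors (x east, y north, z up), v₁ plunges 6°→210° and v₂ plunges 14°→125°.
Cross product v₁ × v₂ gives the pole to the plane: n ∝ (0.150, -0.203, 0.961).
Dip δ = arctan(|n_h|/n_z) = arctan(0.253/0.961) = 14.7°.
Dip direction = atan2(0.150, -0.203) = 144° (azimuth of n's horizontal projection).

true dip 15°, dip direction 145°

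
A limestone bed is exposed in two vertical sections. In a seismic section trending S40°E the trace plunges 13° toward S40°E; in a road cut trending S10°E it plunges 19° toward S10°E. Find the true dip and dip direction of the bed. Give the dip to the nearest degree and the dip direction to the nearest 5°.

The two traces are lines in the plane: v₁ = (sin 140°·cos 13°, cos 140°·cos 13°, −sin 13°), v₂ = (sin 170°·cos 19°, cos 170°·cos 19°, −sin 19°).
n = v₁ × v₂ = (-0.034, -0.167, 0.461) (taken with n_z > 0).
True dip = arccos(n_z / |n|) = arccos(0.9379) = 20.3°.
Dip direction = azimuth of (n_x, n_y) = atan2(-0.034, -0.167) = 191°.

true dip 20°, dip direction 190°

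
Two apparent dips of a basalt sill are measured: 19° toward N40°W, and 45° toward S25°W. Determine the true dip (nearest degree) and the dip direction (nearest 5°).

Each apparent-dip line lies in the plane. As unit vectors (x east, y north, z up), v₁ plunges 19°→N40°W and v₂ plunges 45°→S25°W.
The plane normal is n = v₁ × v₂ ∝ (-0.721, -0.332, 0.606).
Dip δ = arctan(|n_h|/n_z) = arctan(0.794/0.606) = 52.6°.
The horizontal component of n points toward azimuth atan2(n_x, n_y) = 245°, the dip direction.

true dip 53°, dip direction 245°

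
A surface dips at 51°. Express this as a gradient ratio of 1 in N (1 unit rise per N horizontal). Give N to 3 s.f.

1 : N means tan θ = 1/N, so N = 1/tan 51° = 1/1.2349

1 in 0.810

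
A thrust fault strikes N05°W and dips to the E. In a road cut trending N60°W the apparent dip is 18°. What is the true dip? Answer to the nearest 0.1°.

β = acute angle between strike N05°W and section N60°W = 55°.
tan δ = tan α / sin β = tan 18° / sin 55° = 0.3249 / 0.8192 = 0.3967
true dip = arctan 0.3967 = 21.64°

21.6°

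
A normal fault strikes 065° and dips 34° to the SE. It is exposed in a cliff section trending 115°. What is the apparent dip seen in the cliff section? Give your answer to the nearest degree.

Angle between strike (065°) and section (115°): β = 50°.
tan(apparent dip) = tan 34° · sin 50° = 0.5167
α = arctan(0.5167) = 27.33°

27°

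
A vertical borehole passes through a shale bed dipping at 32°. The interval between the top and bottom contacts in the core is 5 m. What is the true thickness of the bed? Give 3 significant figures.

True thickness t = h · cos(dip) = 5 × cos 32°
t = 5 × 0.8480 = 4.240 m

4.24 m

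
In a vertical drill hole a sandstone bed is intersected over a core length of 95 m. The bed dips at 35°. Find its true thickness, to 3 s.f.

True thickness t = h · cos(dip) = 95 × cos 35°
t = 95 × 0.8192 = 77.819 m

77.8 m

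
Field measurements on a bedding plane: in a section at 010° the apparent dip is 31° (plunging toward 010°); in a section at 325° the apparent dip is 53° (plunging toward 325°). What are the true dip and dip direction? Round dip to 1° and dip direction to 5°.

true dip 55°, dip direction 305°

Each apparent-dip line lies in the plane. As unit vectors (x east, y north, z up), v₁ plunges 31°→010° and v₂ plunges 53°→325°.
Cross product v₁ × v₂ gives the pole to the plane: n ∝ (-0.420, 0.297, 0.365).
tan δ = √(n_x²+n_y²)/n_z = 0.514/0.365, so δ = 54.7°.
Dip direction = atan2(-0.420, 0.297) = 305° (azimuth of n's horizontal projection).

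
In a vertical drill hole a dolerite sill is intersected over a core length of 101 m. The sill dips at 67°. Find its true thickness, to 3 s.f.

39.5 m

True thickness t = h · cos(dip) = 101 × cos 67°
t = 101 × 0.3907 = 39.464 m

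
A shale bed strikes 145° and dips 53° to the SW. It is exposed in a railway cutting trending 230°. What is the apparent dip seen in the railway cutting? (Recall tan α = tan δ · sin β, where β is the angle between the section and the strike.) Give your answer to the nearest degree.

53°

Angle between strike (145°) and section (230°): β = 85°.
tan(apparent dip) = tan 53° · sin 85° = 1.3220
apparent dip = arctan 1.3220 = 52.89°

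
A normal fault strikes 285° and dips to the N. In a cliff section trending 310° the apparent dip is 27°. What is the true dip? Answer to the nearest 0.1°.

50.3°

β = acute angle between strike 285° and section 310° = 25°.
tan(true dip) = tan 27° / sin 25° = 1.2056
true dip = arctan 1.2056 = 50.33°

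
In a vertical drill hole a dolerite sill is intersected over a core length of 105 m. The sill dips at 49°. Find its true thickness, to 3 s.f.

68.9 m

True thickness t = h · cos(dip) = 105 × cos 49°
t = 105 × 0.6561 = 68.886 m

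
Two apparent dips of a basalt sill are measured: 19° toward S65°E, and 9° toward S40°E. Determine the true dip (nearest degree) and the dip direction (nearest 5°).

true dip 27°, dip direction 070°

Represent each trace as a vector plunging at its apparent dip toward its trend (east-north-up frame): v₁ = (0.857, -0.400, -0.326), v₂ = (0.635, -0.757, -0.156).
Cross product v₁ × v₂ gives the pole to the plane: n ∝ (0.184, 0.073, 0.395).
tan δ = √(n_x²+n_y²)/n_z = 0.198/0.395, so δ = 26.6°.
Dip direction = atan2(0.184, 0.073) = 68° (azimuth of n's horizontal projection).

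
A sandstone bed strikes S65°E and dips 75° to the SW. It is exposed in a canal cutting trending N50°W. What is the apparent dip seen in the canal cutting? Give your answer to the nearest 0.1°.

44.0°

The strike is S65°E and the section trends N50°W; the acute angle between them is β = 15°.
tan α = tan 75° × sin 15° = 3.7321 × 0.2588 = 0.9659
α = arctan(0.9659) = 44.01°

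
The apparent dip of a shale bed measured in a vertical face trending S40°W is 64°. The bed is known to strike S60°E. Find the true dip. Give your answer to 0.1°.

The section is 80° from the strike.
tan(true dip) = tan 64° / sin 80° = 2.0819
δ = arctan(2.0819) = 64.34°

64.3°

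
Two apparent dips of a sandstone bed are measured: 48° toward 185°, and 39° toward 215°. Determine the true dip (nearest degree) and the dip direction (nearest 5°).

true dip 49°, dip direction 170°

Each apparent-dip line lies in the plane. As unit vectors (x east, y north, z up), v₁ plunges 48°→185° and v₂ plunges 39°→215°.
Cross product v₁ × v₂ gives the pole to the plane: n ∝ (0.054, -0.295, 0.260).
tan δ = √(n_x²+n_y²)/n_z = 0.299/0.260, so δ = 49.0°.
The horizontal component of n points toward azimuth atan2(n_x, n_y) = 170°, the dip direction.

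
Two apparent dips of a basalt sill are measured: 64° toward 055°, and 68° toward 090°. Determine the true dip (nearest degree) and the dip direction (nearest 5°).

true dip 68°, dip direction 090°

Each apparent-dip line lies in the plane. As unit vectors (x east, y north, z up), v₁ plunges 64°→055° and v₂ plunges 68°→090°.
n = v₁ × v₂ = (0.233, 0.004, 0.094) (taken with n_z > 0).
True dip = arccos(n_z / |n|) = arccos(0.3746) = 68.0°.
The horizontal component of n points toward azimuth atan2(n_x, n_y) = 89°, the dip direction.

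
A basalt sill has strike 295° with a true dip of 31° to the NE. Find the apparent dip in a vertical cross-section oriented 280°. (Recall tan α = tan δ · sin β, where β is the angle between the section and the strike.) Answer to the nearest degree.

9°

Angle between strike (295°) and section (280°): β = 15°.
tan(apparent dip) = tan 31° · sin 15° = 0.1555
α = arctan(0.1555) = 8.84°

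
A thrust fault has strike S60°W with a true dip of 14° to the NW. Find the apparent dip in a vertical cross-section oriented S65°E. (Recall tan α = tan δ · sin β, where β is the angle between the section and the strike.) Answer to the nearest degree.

Angle between strike (S60°W) and section (S65°E): β = 55°.
tan(apparent dip) = tan 14° · sin 55° = 0.2042
apparent dip = arctan 0.2042 = 11.54°

12°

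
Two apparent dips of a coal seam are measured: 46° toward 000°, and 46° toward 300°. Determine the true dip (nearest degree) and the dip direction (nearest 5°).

true dip 50°, dip direction 330°

The two traces are lines in the plane: v₁ = (sin 0°·cos 46°, cos 0°·cos 46°, −sin 46°), v₂ = (sin 300°·cos 46°, cos 300°·cos 46°, −sin 46°).
The plane normal is n = v₁ × v₂ ∝ (-0.250, 0.433, 0.418).
Dip δ = arctan(|n_h|/n_z) = arctan(0.500/0.418) = 50.1°.
Dip direction = azimuth of (n_x, n_y) = atan2(-0.250, 0.433) = 330°.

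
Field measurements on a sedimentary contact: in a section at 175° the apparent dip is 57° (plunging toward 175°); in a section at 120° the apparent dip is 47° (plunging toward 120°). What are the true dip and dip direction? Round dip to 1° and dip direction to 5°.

Each apparent-dip line lies in the plane. As unit vectors (x east, y north, z up), v₁ plunges 57°→175° and v₂ plunges 47°→120°.
The plane normal is n = v₁ × v₂ ∝ (0.111, -0.461, 0.304).
Dip δ = arctan(|n_h|/n_z) = arctan(0.474/0.304) = 57.3°.
Dip direction = atan2(0.111, -0.461) = 166° (azimuth of n's horizontal projection).

true dip 57°, dip direction 165°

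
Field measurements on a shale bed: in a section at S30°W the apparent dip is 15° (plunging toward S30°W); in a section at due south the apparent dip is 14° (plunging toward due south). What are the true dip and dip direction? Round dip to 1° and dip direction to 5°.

Each apparent-dip line lies in the plane. As unit vectors (x east, y north, z up), v₁ plunges 15°→S30°W and v₂ plunges 14°→due south.
The plane normal is n = v₁ × v₂ ∝ (-0.049, -0.117, 0.469).
Dip δ = arctan(|n_h|/n_z) = arctan(0.127/0.469) = 15.1°.
Dip direction = azimuth of (n_x, n_y) = atan2(-0.049, -0.117) = 203°.

true dip 15°, dip direction 205°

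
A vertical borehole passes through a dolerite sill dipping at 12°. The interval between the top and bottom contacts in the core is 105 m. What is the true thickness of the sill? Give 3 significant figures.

103 m

True thickness t = h · cos(dip) = 105 × cos 12°
t = 105 × 0.9781 = 102.705 m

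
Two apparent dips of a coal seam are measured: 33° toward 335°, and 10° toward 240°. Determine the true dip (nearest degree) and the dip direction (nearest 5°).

Each apparent-dip line lies in the plane. As unit vectors (x east, y north, z up), v₁ plunges 33°→335° and v₂ plunges 10°→240°.
The plane normal is n = v₁ × v₂ ∝ (-0.400, 0.403, 0.823).
True dip = arccos(n_z / |n|) = arccos(0.8230) = 34.6°.
Dip direction = atan2(-0.400, 0.403) = 315° (azimuth of n's horizontal projection).

true dip 35°, dip direction 315°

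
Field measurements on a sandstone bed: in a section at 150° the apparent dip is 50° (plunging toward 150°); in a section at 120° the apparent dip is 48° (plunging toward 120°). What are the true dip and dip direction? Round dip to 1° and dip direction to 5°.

Represent each trace as a vector plunging at its apparent dip toward its trend (east-north-up frame): v₁ = (0.321, -0.557, -0.766), v₂ = (0.579, -0.335, -0.743).
The plane normal is n = v₁ × v₂ ∝ (0.157, -0.205, 0.215).
tan δ = √(n_x²+n_y²)/n_z = 0.259/0.215, so δ = 50.2°.
Dip direction = azimuth of (n_x, n_y) = atan2(0.157, -0.205) = 142°.

true dip 50°, dip direction 140°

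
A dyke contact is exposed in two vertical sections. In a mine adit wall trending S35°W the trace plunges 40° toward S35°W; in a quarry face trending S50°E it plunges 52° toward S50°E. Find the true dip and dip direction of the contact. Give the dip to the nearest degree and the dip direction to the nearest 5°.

true dip 56°, dip direction 160°

Each apparent-dip line lies in the plane. As unit vectors (x east, y north, z up), v₁ plunges 40°→S35°W and v₂ plunges 52°→S50°E.
n = v₁ × v₂ = (0.240, -0.649, 0.470) (taken with n_z > 0).
tan δ = √(n_x²+n_y²)/n_z = 0.692/0.470, so δ = 55.8°.
Dip direction = azimuth of (n_x, n_y) = atan2(0.240, -0.649) = 160°.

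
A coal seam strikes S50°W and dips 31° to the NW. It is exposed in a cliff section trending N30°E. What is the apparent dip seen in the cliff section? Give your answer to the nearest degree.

Angle between strike (S50°W) and section (N30°E): β = 20°.
tan α = tan 31° × sin 20° = 0.6009 × 0.3420 = 0.2055
apparent dip = arctan 0.2055 = 11.61°

12°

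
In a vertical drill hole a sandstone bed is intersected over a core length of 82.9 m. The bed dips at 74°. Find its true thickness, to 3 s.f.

22.9 m

True thickness t = h · cos(dip) = 82.9 × cos 74°
t = 82.9 × 0.2756 = 22.850 m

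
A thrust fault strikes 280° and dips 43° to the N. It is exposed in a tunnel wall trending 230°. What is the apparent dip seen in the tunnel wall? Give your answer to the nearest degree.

The section lies 50° from the strike.
tan α = tan 43° × sin 50° = 0.9325 × 0.7660 = 0.7143
apparent dip = arctan 0.7143 = 35.54°

36°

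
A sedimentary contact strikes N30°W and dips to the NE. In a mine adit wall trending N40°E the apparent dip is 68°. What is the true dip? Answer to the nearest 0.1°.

β = acute angle between strike N30°W and section N40°E = 70°.
tan δ = tan α / sin β = tan 68° / sin 70° = 2.4751 / 0.9397 = 2.6339
true dip = arctan 2.6339 = 69.21°

69.2°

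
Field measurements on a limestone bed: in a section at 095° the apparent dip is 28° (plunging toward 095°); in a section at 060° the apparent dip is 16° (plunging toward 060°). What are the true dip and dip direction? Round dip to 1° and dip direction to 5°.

The two traces are lines in the plane: v₁ = (sin 95°·cos 28°, cos 95°·cos 28°, −sin 28°), v₂ = (sin 60°·cos 16°, cos 60°·cos 16°, −sin 16°).
n = v₁ × v₂ = (0.247, -0.148, 0.487) (taken with n_z > 0).
Dip δ = arctan(|n_h|/n_z) = arctan(0.288/0.487) = 30.6°.
Dip direction = azimuth of (n_x, n_y) = atan2(0.247, -0.148) = 121°.

true dip 31°, dip direction 120°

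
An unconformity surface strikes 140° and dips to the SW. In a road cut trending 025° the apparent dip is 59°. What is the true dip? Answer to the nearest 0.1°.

β = acute angle between strike 140° and section 025° = 65°.
tan(true dip) = tan 59° / sin 65° = 1.8363
δ = arctan(1.8363) = 61.43°

61.4°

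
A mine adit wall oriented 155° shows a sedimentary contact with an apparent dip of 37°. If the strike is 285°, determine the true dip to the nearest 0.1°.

44.5°

β = acute angle between strike 285° and section 155° = 50°.
tan(true dip) = tan 37° / sin 50° = 0.9837
true dip = arctan 0.9837 = 44.53°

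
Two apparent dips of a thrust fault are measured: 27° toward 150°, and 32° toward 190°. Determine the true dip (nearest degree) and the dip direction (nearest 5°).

The two traces are lines in the plane: v₁ = (sin 150°·cos 27°, cos 150°·cos 27°, −sin 27°), v₂ = (sin 190°·cos 32°, cos 190°·cos 32°, −sin 32°).
The plane normal is n = v₁ × v₂ ∝ (-0.030, -0.303, 0.486).
Dip δ = arctan(|n_h|/n_z) = arctan(0.304/0.486) = 32.1°.
Dip direction = azimuth of (n_x, n_y) = atan2(-0.030, -0.303) = 186°.

true dip 32°, dip direction 185°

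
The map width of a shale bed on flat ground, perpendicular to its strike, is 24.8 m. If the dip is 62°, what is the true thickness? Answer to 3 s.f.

True thickness t = w · sin(dip) = 24.8 × sin 62°
t = 24.8 × 0.8829 = 21.897 m

21.9 m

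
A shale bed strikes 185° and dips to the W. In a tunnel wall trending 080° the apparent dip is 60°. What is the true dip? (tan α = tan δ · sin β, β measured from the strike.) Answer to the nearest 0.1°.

60.9°

β = acute angle between strike 185° and section 080° = 75°.
tan δ = tan α / sin β = tan 60° / sin 75° = 1.7321 / 0.9659 = 1.7932
true dip = arctan 1.7932 = 60.85°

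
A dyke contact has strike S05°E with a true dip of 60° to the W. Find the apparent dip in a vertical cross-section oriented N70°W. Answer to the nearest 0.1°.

57.5°

The strike is S05°E and the section trends N70°W; the acute angle between them is β = 65°.
tan α = tan 60° × sin 65° = 1.7321 × 0.9063 = 1.5698
apparent dip = arctan 1.5698 = 57.50°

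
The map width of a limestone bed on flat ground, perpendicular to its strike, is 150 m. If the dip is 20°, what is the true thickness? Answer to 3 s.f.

51.3 m

True thickness t = w · sin(dip) = 150 × sin 20°
t = 150 × 0.3420 = 51.303 m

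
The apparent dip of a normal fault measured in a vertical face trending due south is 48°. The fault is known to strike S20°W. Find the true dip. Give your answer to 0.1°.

β = acute angle between strike S20°W and section due south = 20°.
tan δ = tan α / sin β = tan 48° / sin 20° = 1.1106 / 0.3420 = 3.2472
δ = arctan(3.2472) = 72.88°

72.9°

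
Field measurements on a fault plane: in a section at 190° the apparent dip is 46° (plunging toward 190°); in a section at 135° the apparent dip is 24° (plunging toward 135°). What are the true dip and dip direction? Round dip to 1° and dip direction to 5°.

true dip 46°, dip direction 200°

Each apparent-dip line lies in the plane. As unit vectors (x east, y north, z up), v₁ plunges 46°→190° and v₂ plunges 24°→135°.
Cross product v₁ × v₂ gives the pole to the plane: n ∝ (-0.186, -0.514, 0.520).
Dip δ = arctan(|n_h|/n_z) = arctan(0.547/0.520) = 46.4°.
The horizontal component of n points toward azimuth atan2(n_x, n_y) = 200°, the dip direction.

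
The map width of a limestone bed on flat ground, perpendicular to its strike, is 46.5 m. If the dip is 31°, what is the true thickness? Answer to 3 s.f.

True thickness t = w · sin(dip) = 46.5 × sin 31°
t = 46.5 × 0.5150 = 23.949 m

23.9 m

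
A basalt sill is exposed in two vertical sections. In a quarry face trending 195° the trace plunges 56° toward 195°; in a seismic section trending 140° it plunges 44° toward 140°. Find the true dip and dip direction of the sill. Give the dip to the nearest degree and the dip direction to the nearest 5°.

true dip 56°, dip direction 190°

Each apparent-dip line lies in the plane. As unit vectors (x east, y north, z up), v₁ plunges 56°→195° and v₂ plunges 44°→140°.
n = v₁ × v₂ = (-0.082, -0.484, 0.330) (taken with n_z > 0).
Dip δ = arctan(|n_h|/n_z) = arctan(0.491/0.330) = 56.1°.
Dip direction = atan2(-0.082, -0.484) = 190° (azimuth of n's horizontal projection).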